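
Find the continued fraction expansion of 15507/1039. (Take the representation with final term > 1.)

15507 = 14*1039 + 961
1039 = 1*961 + 78
961 = 12*78 + 25
78 = 3*25 + 3
25 = 8*3 + 1
3 = 3*1 + 0  (stop)
So 15507/1039 = [14; 1, 12, 3, 8, 3].

[14; 1, 12, 3, 8, 3]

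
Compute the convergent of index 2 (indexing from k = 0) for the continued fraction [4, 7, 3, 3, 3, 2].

Using pₖ = aₖpₖ₋₁ + pₖ₋₂, qₖ = aₖqₖ₋₁ + qₖ₋₂ (with p₋₁=1, p₋₂=0, q₋₁=0, q₋₂=1):
  k=0: a=4, p=4, q=1
  k=1: a=7, p=29, q=7
  k=2: a=3, p=91, q=22

91/22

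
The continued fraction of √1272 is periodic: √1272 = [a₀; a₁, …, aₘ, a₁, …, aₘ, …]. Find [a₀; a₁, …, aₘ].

[35; 1, 1, 1, 70]

a₀ = ⌊√1272⌋ = 35.
With m₀=0, d₀=1 and mₖ₊₁ = dₖaₖ − mₖ, dₖ₊₁ = (n − mₖ₊₁²)/dₖ, aₖ₊₁ = ⌊(a₀+mₖ₊₁)/dₖ₊₁⌋:
  k=1: m=35, d=47, a=1
  k=2: m=12, d=24, a=1
  k=3: m=12, d=47, a=1
  k=4: m=35, d=1, a=70
d=1 and a=2a₀=70 at k=4, so the next step gives (m, d) = (35, 47) again — its k=1 value — and the period has length 4.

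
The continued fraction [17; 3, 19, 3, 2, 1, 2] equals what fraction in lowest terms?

Fold from the inside: start with 2/1.
  1 + 1/2 = 3/2
  2 + 2/3 = 8/3
  3 + 3/8 = 27/8
  19 + 8/27 = 521/27
  3 + 27/521 = 1590/521
  17 + 521/1590 = 27551/1590

27551/1590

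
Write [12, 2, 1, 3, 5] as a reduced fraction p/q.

Using pₖ = aₖpₖ₋₁ + pₖ₋₂ and qₖ = aₖqₖ₋₁ + qₖ₋₂:
  k=0: a=12, p=12, q=1
  k=1: a=2, p=25, q=2
  k=2: a=1, p=37, q=3
  k=3: a=3, p=136, q=11
  k=4: a=5, p=717, q=58

717/58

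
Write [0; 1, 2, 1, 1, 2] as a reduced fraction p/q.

13/18

Fold from the inside: start with 2/1.
  1 + 1/2 = 3/2
  1 + 2/3 = 5/3
  2 + 3/5 = 13/5
  1 + 5/13 = 18/13
  0 + 13/18 = 13/18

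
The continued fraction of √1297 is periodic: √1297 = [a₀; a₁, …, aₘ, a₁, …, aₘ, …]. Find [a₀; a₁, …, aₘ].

a₀ = ⌊√1297⌋ = 36.
With m₀=0, d₀=1 and mₖ₊₁ = dₖaₖ − mₖ, dₖ₊₁ = (n − mₖ₊₁²)/dₖ, aₖ₊₁ = ⌊(a₀+mₖ₊₁)/dₖ₊₁⌋:
  k=1: m=36, d=1, a=72
d=1 and a=2a₀=72 at k=1, so the next step gives (m, d) = (36, 1) again — its k=1 value — and the period has length 1.

[36; 72]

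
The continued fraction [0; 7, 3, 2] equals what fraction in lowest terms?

7/51

Fold from the inside: start with 2/1.
  3 + 1/2 = 7/2
  7 + 2/7 = 51/7
  0 + 7/51 = 7/51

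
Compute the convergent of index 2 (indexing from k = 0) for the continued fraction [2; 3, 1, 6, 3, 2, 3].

9/4

Using pₖ = aₖpₖ₋₁ + pₖ₋₂, qₖ = aₖqₖ₋₁ + qₖ₋₂ (with p₋₁=1, p₋₂=0, q₋₁=0, q₋₂=1):
  k=0: a=2, p=2, q=1
  k=1: a=3, p=7, q=3
  k=2: a=1, p=9, q=4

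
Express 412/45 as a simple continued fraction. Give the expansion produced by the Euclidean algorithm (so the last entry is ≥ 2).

412 = 9×45 + 7
45 = 6×7 + 3
7 = 2×3 + 1
3 = 3×1 + 0  (stop)
So 412/45 = [9; 6, 2, 3].

[9; 6, 2, 3]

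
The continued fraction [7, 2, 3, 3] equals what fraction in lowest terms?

171/23

Using pₖ = aₖpₖ₋₁ + pₖ₋₂ and qₖ = aₖqₖ₋₁ + qₖ₋₂:
  k=0: a=7, p=7, q=1
  k=1: a=2, p=15, q=2
  k=2: a=3, p=52, q=7
  k=3: a=3, p=171, q=23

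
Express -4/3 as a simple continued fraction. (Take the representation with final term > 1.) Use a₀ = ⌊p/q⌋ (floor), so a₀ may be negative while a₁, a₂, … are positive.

[-2; 1, 2]

-4 = -2·3 + 2
3 = 1·2 + 1
2 = 2·1 + 0  (stop)
So -4/3 = [-2; 1, 2].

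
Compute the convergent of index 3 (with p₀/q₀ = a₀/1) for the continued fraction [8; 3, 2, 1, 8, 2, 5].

Using pₖ = aₖpₖ₋₁ + pₖ₋₂, qₖ = aₖqₖ₋₁ + qₖ₋₂ (with p₋₁=1, p₋₂=0, q₋₁=0, q₋₂=1):
  k=0: a=8, p=8, q=1
  k=1: a=3, p=25, q=3
  k=2: a=2, p=58, q=7
  k=3: a=1, p=83, q=10

83/10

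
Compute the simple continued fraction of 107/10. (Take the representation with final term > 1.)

[10; 1, 2, 3]

107 = 10·10 + 7
10 = 1·7 + 3
7 = 2·3 + 1
3 = 3·1 + 0  (stop)
So 107/10 = [10; 1, 2, 3].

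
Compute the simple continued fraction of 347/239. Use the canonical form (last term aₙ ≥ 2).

[1; 2, 4, 1, 2, 3, 2]

347 = 1·239 + 108
239 = 2·108 + 23
108 = 4·23 + 16
23 = 1·16 + 7
16 = 2·7 + 2
7 = 3·2 + 1
2 = 2·1 + 0  (stop)
So 347/239 = [1; 2, 4, 1, 2, 3, 2].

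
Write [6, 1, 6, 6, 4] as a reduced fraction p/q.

Using pₖ = aₖpₖ₋₁ + pₖ₋₂ and qₖ = aₖqₖ₋₁ + qₖ₋₂:
  k=0: a=6, p=6, q=1
  k=1: a=1, p=7, q=1
  k=2: a=6, p=48, q=7
  k=3: a=6, p=295, q=43
  k=4: a=4, p=1228, q=179

1228/179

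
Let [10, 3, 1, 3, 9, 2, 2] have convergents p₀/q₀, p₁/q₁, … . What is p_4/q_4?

1427/139

Using pₖ = aₖpₖ₋₁ + pₖ₋₂, qₖ = aₖqₖ₋₁ + qₖ₋₂ (with p₋₁=1, p₋₂=0, q₋₁=0, q₋₂=1):
  k=0: a=10, p=10, q=1
  k=1: a=3, p=31, q=3
  k=2: a=1, p=41, q=4
  k=3: a=3, p=154, q=15
  k=4: a=9, p=1427, q=139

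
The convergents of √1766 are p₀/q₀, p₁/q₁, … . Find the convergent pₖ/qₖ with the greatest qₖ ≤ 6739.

√1766 = [42; 42, 84, …] (period length 2).
Convergents:
  p_0/q_0 = 42/1
  p_1/q_1 = 1765/42
  p_2/q_2 = 148302/3529
  p_3/q_3 = 6230449/148260
q_2 = 3529 ≤ 6739 < 148260 = q_3, so the answer is 148302/3529.

148302/3529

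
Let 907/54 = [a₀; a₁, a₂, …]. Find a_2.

907 = 16·54 + 43   →  a_0 = 16
54 = 1·43 + 11   →  a_1 = 1
43 = 3·11 + 10   →  a_2 = 3

3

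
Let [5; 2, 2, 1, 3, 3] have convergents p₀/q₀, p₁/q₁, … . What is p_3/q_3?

Using pₖ = aₖpₖ₋₁ + pₖ₋₂, qₖ = aₖqₖ₋₁ + qₖ₋₂ (with p₋₁=1, p₋₂=0, q₋₁=0, q₋₂=1):
  k=0: a=5, p=5, q=1
  k=1: a=2, p=11, q=2
  k=2: a=2, p=27, q=5
  k=3: a=1, p=38, q=7

38/7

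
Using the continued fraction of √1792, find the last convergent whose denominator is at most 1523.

32257/762

√1792 = [42; 3, 84, …] (period length 2).
Convergents:
  p_0/q_0 = 42/1
  p_1/q_1 = 127/3
  p_2/q_2 = 10710/253
  p_3/q_3 = 32257/762
  p_4/q_4 = 2720298/64261
q_3 = 762 ≤ 1523 < 64261 = q_4, so the answer is 32257/762.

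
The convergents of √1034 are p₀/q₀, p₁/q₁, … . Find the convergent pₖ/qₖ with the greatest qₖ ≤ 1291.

15885/494

√1034 = [32; 6, 2, 2, 2, 6, 64, …] (period length 6).
Convergents:
  p_0/q_0 = 32/1
  p_1/q_1 = 193/6
  p_2/q_2 = 418/13
  p_3/q_3 = 1029/32
  p_4/q_4 = 2476/77
  p_5/q_5 = 15885/494
  p_6/q_6 = 1019116/31693
q_5 = 494 ≤ 1291 < 31693 = q_6, so the answer is 15885/494.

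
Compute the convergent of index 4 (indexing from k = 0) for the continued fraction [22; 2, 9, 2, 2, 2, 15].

Using pₖ = aₖpₖ₋₁ + pₖ₋₂, qₖ = aₖqₖ₋₁ + qₖ₋₂ (with p₋₁=1, p₋₂=0, q₋₁=0, q₋₂=1):
  k=0: a=22, p=22, q=1
  k=1: a=2, p=45, q=2
  k=2: a=9, p=427, q=19
  k=3: a=2, p=899, q=40
  k=4: a=2, p=2225, q=99

2225/99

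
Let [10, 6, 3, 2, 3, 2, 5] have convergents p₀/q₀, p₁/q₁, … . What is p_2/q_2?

193/19

Using pₖ = aₖpₖ₋₁ + pₖ₋₂, qₖ = aₖqₖ₋₁ + qₖ₋₂ (with p₋₁=1, p₋₂=0, q₋₁=0, q₋₂=1):
  k=0: a=10, p=10, q=1
  k=1: a=6, p=61, q=6
  k=2: a=3, p=193, q=19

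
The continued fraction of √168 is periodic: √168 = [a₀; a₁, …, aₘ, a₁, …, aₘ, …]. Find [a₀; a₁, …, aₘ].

a₀ = ⌊√168⌋ = 12.
With m₀=0, d₀=1 and mₖ₊₁ = dₖaₖ − mₖ, dₖ₊₁ = (n − mₖ₊₁²)/dₖ, aₖ₊₁ = ⌊(a₀+mₖ₊₁)/dₖ₊₁⌋:
  k=1: m=12, d=24, a=1
  k=2: m=12, d=1, a=24
d=1 and a=2a₀=24 at k=2, so the next step gives (m, d) = (12, 24) again — its k=1 value — and the period has length 2.

[12; 1, 24]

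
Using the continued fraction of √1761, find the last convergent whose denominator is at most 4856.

98658/2351

√1761 = [41; 1, 26, 1, 82, …] (period length 4).
Convergents:
  p_0/q_0 = 41/1
  p_1/q_1 = 42/1
  p_2/q_2 = 1133/27
  p_3/q_3 = 1175/28
  p_4/q_4 = 97483/2323
  p_5/q_5 = 98658/2351
  p_6/q_6 = 2662591/63449
q_5 = 2351 ≤ 4856 < 63449 = q_6, so the answer is 98658/2351.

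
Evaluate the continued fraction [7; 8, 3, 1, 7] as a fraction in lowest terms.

Fold from the inside: start with 7/1.
  1 + 1/7 = 8/7
  3 + 7/8 = 31/8
  8 + 8/31 = 256/31
  7 + 31/256 = 1823/256

1823/256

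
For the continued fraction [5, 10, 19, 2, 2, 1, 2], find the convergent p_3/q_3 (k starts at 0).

Using pₖ = aₖpₖ₋₁ + pₖ₋₂, qₖ = aₖqₖ₋₁ + qₖ₋₂ (with p₋₁=1, p₋₂=0, q₋₁=0, q₋₂=1):
  k=0: a=5, p=5, q=1
  k=1: a=10, p=51, q=10
  k=2: a=19, p=974, q=191
  k=3: a=2, p=1999, q=392

1999/392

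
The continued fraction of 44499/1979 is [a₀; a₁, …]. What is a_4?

44499 = 22·1979 + 961   →  a_0 = 22
1979 = 2·961 + 57   →  a_1 = 2
961 = 16·57 + 49   →  a_2 = 16
57 = 1·49 + 8   →  a_3 = 1
49 = 6·8 + 1   →  a_4 = 6

6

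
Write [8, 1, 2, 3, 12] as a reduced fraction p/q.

Using pₖ = aₖpₖ₋₁ + pₖ₋₂ and qₖ = aₖqₖ₋₁ + qₖ₋₂:
  k=0: a=8, p=8, q=1
  k=1: a=1, p=9, q=1
  k=2: a=2, p=26, q=3
  k=3: a=3, p=87, q=10
  k=4: a=12, p=1070, q=123

1070/123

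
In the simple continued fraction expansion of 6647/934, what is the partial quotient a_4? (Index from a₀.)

3

6647 = 7·934 + 109   →  a_0 = 7
934 = 8·109 + 62   →  a_1 = 8
109 = 1·62 + 47   →  a_2 = 1
62 = 1·47 + 15   →  a_3 = 1
47 = 3·15 + 2   →  a_4 = 3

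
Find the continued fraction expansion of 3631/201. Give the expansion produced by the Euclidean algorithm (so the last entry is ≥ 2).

[18; 15, 2, 6]

3631 = 18*201 + 13
201 = 15*13 + 6
13 = 2*6 + 1
6 = 6*1 + 0  (stop)
So 3631/201 = [18; 15, 2, 6].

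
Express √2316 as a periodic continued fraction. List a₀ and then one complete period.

[48; 8, 96]

a₀ = ⌊√2316⌋ = 48.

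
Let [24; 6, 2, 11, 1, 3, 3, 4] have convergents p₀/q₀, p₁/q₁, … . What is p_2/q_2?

314/13

Using pₖ = aₖpₖ₋₁ + pₖ₋₂, qₖ = aₖqₖ₋₁ + qₖ₋₂ (with p₋₁=1, p₋₂=0, q₋₁=0, q₋₂=1):
  k=0: a=24, p=24, q=1
  k=1: a=6, p=145, q=6
  k=2: a=2, p=314, q=13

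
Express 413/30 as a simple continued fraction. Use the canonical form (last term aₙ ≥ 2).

413 = 13×30 + 23
30 = 1×23 + 7
23 = 3×7 + 2
7 = 3×2 + 1
2 = 2×1 + 0  (stop)
So 413/30 = [13; 1, 3, 3, 2].

[13; 1, 3, 3, 2]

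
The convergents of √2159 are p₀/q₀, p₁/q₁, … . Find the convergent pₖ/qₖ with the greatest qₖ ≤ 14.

604/13

√2159 = [46; 2, 6, 1, 1, 1, 6, 2, 92, …] (period length 8).
Convergents:
  p_0/q_0 = 46/1
  p_1/q_1 = 93/2
  p_2/q_2 = 604/13
  p_3/q_3 = 697/15
q_2 = 13 ≤ 14 < 15 = q_3, so the answer is 604/13.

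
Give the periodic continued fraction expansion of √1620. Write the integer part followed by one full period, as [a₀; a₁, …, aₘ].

a₀ = ⌊√1620⌋ = 40.
With m₀=0, d₀=1 and mₖ₊₁ = dₖaₖ − mₖ, dₖ₊₁ = (n − mₖ₊₁²)/dₖ, aₖ₊₁ = ⌊(a₀+mₖ₊₁)/dₖ₊₁⌋:
  k=1: m=40, d=20, a=4
  k=2: m=40, d=1, a=80
d=1 and a=2a₀=80 at k=2, so the next step gives (m, d) = (40, 20) again — its k=1 value — and the period has length 2.

[40; 4, 80]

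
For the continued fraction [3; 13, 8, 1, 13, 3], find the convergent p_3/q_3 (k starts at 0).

Using pₖ = aₖpₖ₋₁ + pₖ₋₂, qₖ = aₖqₖ₋₁ + qₖ₋₂ (with p₋₁=1, p₋₂=0, q₋₁=0, q₋₂=1):
  k=0: a=3, p=3, q=1
  k=1: a=13, p=40, q=13
  k=2: a=8, p=323, q=105
  k=3: a=1, p=363, q=118

363/118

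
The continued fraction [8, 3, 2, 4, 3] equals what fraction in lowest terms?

829/100

Fold from the inside: start with 3/1.
  4 + 1/3 = 13/3
  2 + 3/13 = 29/13
  3 + 13/29 = 100/29
  8 + 29/100 = 829/100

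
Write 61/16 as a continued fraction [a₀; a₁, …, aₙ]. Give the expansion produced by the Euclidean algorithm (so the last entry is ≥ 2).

[3; 1, 4, 3]

61 = 3·16 + 13
16 = 1·13 + 3
13 = 4·3 + 1
3 = 3·1 + 0  (stop)
So 61/16 = [3; 1, 4, 3].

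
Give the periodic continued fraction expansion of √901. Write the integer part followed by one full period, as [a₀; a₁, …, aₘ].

a₀ = ⌊√901⌋ = 30.
With m₀=0, d₀=1 and mₖ₊₁ = dₖaₖ − mₖ, dₖ₊₁ = (n − mₖ₊₁²)/dₖ, aₖ₊₁ = ⌊(a₀+mₖ₊₁)/dₖ₊₁⌋:
  k=1: m=30, d=1, a=60
d=1 and a=2a₀=60 at k=1, so the next step gives (m, d) = (30, 1) again — its k=1 value — and the period has length 1.

[30; 60]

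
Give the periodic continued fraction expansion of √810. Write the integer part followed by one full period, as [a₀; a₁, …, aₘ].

[28; 2, 5, 1, 4, 1, 5, 2, 56]

a₀ = ⌊√810⌋ = 28.
With m₀=0, d₀=1 and mₖ₊₁ = dₖaₖ − mₖ, dₖ₊₁ = (n − mₖ₊₁²)/dₖ, aₖ₊₁ = ⌊(a₀+mₖ₊₁)/dₖ₊₁⌋:
  k=1: m=28, d=26, a=2
  k=2: m=24, d=9, a=5
  k=3: m=21, d=41, a=1
  k=4: m=20, d=10, a=4
  k=5: m=20, d=41, a=1
  k=6: m=21, d=9, a=5
  k=7: m=24, d=26, a=2
  k=8: m=28, d=1, a=56
d=1 and a=2a₀=56 at k=8, so the next step gives (m, d) = (28, 26) again — its k=1 value — and the period has length 8.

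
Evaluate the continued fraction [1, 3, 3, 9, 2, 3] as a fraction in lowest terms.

886/681

Using pₖ = aₖpₖ₋₁ + pₖ₋₂ and qₖ = aₖqₖ₋₁ + qₖ₋₂:
  k=0: a=1, p=1, q=1
  k=1: a=3, p=4, q=3
  k=2: a=3, p=13, q=10
  k=3: a=9, p=121, q=93
  k=4: a=2, p=255, q=196
  k=5: a=3, p=886, q=681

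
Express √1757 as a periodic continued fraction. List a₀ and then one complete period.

[41; 1, 10, 1, 82]

a₀ = ⌊√1757⌋ = 41.
With m₀=0, d₀=1 and mₖ₊₁ = dₖaₖ − mₖ, dₖ₊₁ = (n − mₖ₊₁²)/dₖ, aₖ₊₁ = ⌊(a₀+mₖ₊₁)/dₖ₊₁⌋:
  k=1: m=41, d=76, a=1
  k=2: m=35, d=7, a=10
  k=3: m=35, d=76, a=1
  k=4: m=41, d=1, a=82
d=1 and a=2a₀=82 at k=4, so the next step gives (m, d) = (41, 76) again — its k=1 value — and the period has length 4.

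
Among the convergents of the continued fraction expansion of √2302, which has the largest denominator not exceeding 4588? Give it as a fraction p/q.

√2302 = [47; 1, 46, 1, 94, …] (period length 4).
Convergents:
  p_0/q_0 = 47/1
  p_1/q_1 = 48/1
  p_2/q_2 = 2255/47
  p_3/q_3 = 2303/48
  p_4/q_4 = 218737/4559
  p_5/q_5 = 221040/4607
q_4 = 4559 ≤ 4588 < 4607 = q_5, so the answer is 218737/4559.

218737/4559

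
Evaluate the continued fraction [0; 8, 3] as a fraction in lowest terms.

Using pₖ = aₖpₖ₋₁ + pₖ₋₂ and qₖ = aₖqₖ₋₁ + qₖ₋₂:
  k=0: a=0, p=0, q=1
  k=1: a=8, p=1, q=8
  k=2: a=3, p=3, q=25

3/25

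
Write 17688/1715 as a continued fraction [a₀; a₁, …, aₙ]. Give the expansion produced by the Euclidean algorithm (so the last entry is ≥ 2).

[10; 3, 5, 3, 16, 2]

17688 = 10*1715 + 538
1715 = 3*538 + 101
538 = 5*101 + 33
101 = 3*33 + 2
33 = 16*2 + 1
2 = 2*1 + 0  (stop)
So 17688/1715 = [10; 3, 5, 3, 16, 2].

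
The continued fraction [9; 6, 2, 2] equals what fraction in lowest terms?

293/32

Fold from the inside: start with 2/1.
  2 + 1/2 = 5/2
  6 + 2/5 = 32/5
  9 + 5/32 = 293/32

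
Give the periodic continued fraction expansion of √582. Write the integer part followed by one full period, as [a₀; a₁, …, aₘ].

a₀ = ⌊√582⌋ = 24.
With m₀=0, d₀=1 and mₖ₊₁ = dₖaₖ − mₖ, dₖ₊₁ = (n − mₖ₊₁²)/dₖ, aₖ₊₁ = ⌊(a₀+mₖ₊₁)/dₖ₊₁⌋:
  k=1: m=24, d=6, a=8
  k=2: m=24, d=1, a=48
d=1 and a=2a₀=48 at k=2, so the next step gives (m, d) = (24, 6) again — its k=1 value — and the period has length 2.

[24; 8, 48]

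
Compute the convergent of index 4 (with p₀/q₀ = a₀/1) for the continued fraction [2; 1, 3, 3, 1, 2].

47/17

Using pₖ = aₖpₖ₋₁ + pₖ₋₂, qₖ = aₖqₖ₋₁ + qₖ₋₂ (with p₋₁=1, p₋₂=0, q₋₁=0, q₋₂=1):
  k=0: a=2, p=2, q=1
  k=1: a=1, p=3, q=1
  k=2: a=3, p=11, q=4
  k=3: a=3, p=36, q=13
  k=4: a=1, p=47, q=17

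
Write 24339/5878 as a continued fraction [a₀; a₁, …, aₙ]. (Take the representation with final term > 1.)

[4; 7, 9, 3, 2, 2, 1, 3]

24339 = 4×5878 + 827
5878 = 7×827 + 89
827 = 9×89 + 26
89 = 3×26 + 11
26 = 2×11 + 4
11 = 2×4 + 3
4 = 1×3 + 1
3 = 3×1 + 0  (stop)
So 24339/5878 = [4; 7, 9, 3, 2, 2, 1, 3].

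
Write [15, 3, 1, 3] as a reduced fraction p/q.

229/15

Fold from the inside: start with 3/1.
  1 + 1/3 = 4/3
  3 + 3/4 = 15/4
  15 + 4/15 = 229/15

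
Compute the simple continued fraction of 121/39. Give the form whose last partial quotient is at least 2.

121 = 3*39 + 4
39 = 9*4 + 3
4 = 1*3 + 1
3 = 3*1 + 0  (stop)
So 121/39 = [3; 9, 1, 3].

[3; 9, 1, 3]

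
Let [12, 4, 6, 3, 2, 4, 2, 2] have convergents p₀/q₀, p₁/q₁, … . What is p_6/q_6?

Using pₖ = aₖpₖ₋₁ + pₖ₋₂, qₖ = aₖqₖ₋₁ + qₖ₋₂ (with p₋₁=1, p₋₂=0, q₋₁=0, q₋₂=1):
  k=0: a=12, p=12, q=1
  k=1: a=4, p=49, q=4
  k=2: a=6, p=306, q=25
  k=3: a=3, p=967, q=79
  k=4: a=2, p=2240, q=183
  k=5: a=4, p=9927, q=811
  k=6: a=2, p=22094, q=1805

22094/1805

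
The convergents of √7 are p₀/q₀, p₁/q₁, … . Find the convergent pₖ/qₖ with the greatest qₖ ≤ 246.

√7 = [2; 1, 1, 1, 4, …] (period length 4).
Convergents:
  p_0/q_0 = 2/1
  p_1/q_1 = 3/1
  p_2/q_2 = 5/2
  p_3/q_3 = 8/3
  p_4/q_4 = 37/14
  p_5/q_5 = 45/17
  p_6/q_6 = 82/31
  p_7/q_7 = 127/48
  p_8/q_8 = 590/223
  p_9/q_9 = 717/271
q_8 = 223 ≤ 246 < 271 = q_9, so the answer is 590/223.

590/223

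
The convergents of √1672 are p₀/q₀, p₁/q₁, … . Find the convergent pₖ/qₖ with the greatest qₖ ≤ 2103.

33857/828

√1672 = [40; 1, 8, 10, 8, 1, 80, …] (period length 6).
Convergents:
  p_0/q_0 = 40/1
  p_1/q_1 = 41/1
  p_2/q_2 = 368/9
  p_3/q_3 = 3721/91
  p_4/q_4 = 30136/737
  p_5/q_5 = 33857/828
  p_6/q_6 = 2738696/66977
q_5 = 828 ≤ 2103 < 66977 = q_6, so the answer is 33857/828.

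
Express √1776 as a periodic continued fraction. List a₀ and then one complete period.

[42; 7, 84]

a₀ = ⌊√1776⌋ = 42.
With m₀=0, d₀=1 and mₖ₊₁ = dₖaₖ − mₖ, dₖ₊₁ = (n − mₖ₊₁²)/dₖ, aₖ₊₁ = ⌊(a₀+mₖ₊₁)/dₖ₊₁⌋:
  k=1: m=42, d=12, a=7
  k=2: m=42, d=1, a=84
d=1 and a=2a₀=84 at k=2, so the next step gives (m, d) = (42, 12) again — its k=1 value — and the period has length 2.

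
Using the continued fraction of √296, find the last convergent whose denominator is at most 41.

671/39

√296 = [17; 4, 1, 7, 1, 4, 34, …] (period length 6).
Convergents:
  p_0/q_0 = 17/1
  p_1/q_1 = 69/4
  p_2/q_2 = 86/5
  p_3/q_3 = 671/39
  p_4/q_4 = 757/44
q_3 = 39 ≤ 41 < 44 = q_4, so the answer is 671/39.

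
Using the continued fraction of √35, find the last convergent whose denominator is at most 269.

√35 = [5; 1, 10, …] (period length 2).
Convergents:
  p_0/q_0 = 5/1
  p_1/q_1 = 6/1
  p_2/q_2 = 65/11
  p_3/q_3 = 71/12
  p_4/q_4 = 775/131
  p_5/q_5 = 846/143
  p_6/q_6 = 9235/1561
q_5 = 143 ≤ 269 < 1561 = q_6, so the answer is 846/143.

846/143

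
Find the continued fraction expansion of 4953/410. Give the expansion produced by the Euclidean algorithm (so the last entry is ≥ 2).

4953 = 12×410 + 33
410 = 12×33 + 14
33 = 2×14 + 5
14 = 2×5 + 4
5 = 1×4 + 1
4 = 4×1 + 0  (stop)
So 4953/410 = [12; 12, 2, 2, 1, 4].

[12; 12, 2, 2, 1, 4]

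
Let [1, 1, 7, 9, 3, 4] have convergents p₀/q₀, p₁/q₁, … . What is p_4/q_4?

Using pₖ = aₖpₖ₋₁ + pₖ₋₂, qₖ = aₖqₖ₋₁ + qₖ₋₂ (with p₋₁=1, p₋₂=0, q₋₁=0, q₋₂=1):
  k=0: a=1, p=1, q=1
  k=1: a=1, p=2, q=1
  k=2: a=7, p=15, q=8
  k=3: a=9, p=137, q=73
  k=4: a=3, p=426, q=227

426/227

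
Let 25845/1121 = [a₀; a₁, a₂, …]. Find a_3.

2

25845 = 23·1121 + 62   →  a_0 = 23
1121 = 18·62 + 5   →  a_1 = 18
62 = 12·5 + 2   →  a_2 = 12
5 = 2·2 + 1   →  a_3 = 2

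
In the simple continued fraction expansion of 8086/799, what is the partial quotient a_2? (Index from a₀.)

3

8086 = 10·799 + 96   →  a_0 = 10
799 = 8·96 + 31   →  a_1 = 8
96 = 3·31 + 3   →  a_2 = 3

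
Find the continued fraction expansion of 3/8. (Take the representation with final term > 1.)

[0; 2, 1, 2]

3 = 0·8 + 3
8 = 2·3 + 2
3 = 1·2 + 1
2 = 2·1 + 0  (stop)
So 3/8 = [0; 2, 1, 2].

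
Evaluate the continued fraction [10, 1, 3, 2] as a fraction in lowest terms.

Using pₖ = aₖpₖ₋₁ + pₖ₋₂ and qₖ = aₖqₖ₋₁ + qₖ₋₂:
  k=0: a=10, p=10, q=1
  k=1: a=1, p=11, q=1
  k=2: a=3, p=43, q=4
  k=3: a=2, p=97, q=9

97/9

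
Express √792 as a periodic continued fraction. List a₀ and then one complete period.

[28; 7, 56]

a₀ = ⌊√792⌋ = 28.
With m₀=0, d₀=1 and mₖ₊₁ = dₖaₖ − mₖ, dₖ₊₁ = (n − mₖ₊₁²)/dₖ, aₖ₊₁ = ⌊(a₀+mₖ₊₁)/dₖ₊₁⌋:
  k=1: m=28, d=8, a=7
  k=2: m=28, d=1, a=56
d=1 and a=2a₀=56 at k=2, so the next step gives (m, d) = (28, 8) again — its k=1 value — and the period has length 2.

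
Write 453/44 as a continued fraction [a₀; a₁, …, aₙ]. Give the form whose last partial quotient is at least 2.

453 = 10*44 + 13
44 = 3*13 + 5
13 = 2*5 + 3
5 = 1*3 + 2
3 = 1*2 + 1
2 = 2*1 + 0  (stop)
So 453/44 = [10; 3, 2, 1, 1, 2].

[10; 3, 2, 1, 1, 2]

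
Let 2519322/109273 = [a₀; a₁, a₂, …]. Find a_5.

1

2519322 = 23·109273 + 6043   →  a_0 = 23
109273 = 18·6043 + 499   →  a_1 = 18
6043 = 12·499 + 55   →  a_2 = 12
499 = 9·55 + 4   →  a_3 = 9
55 = 13·4 + 3   →  a_4 = 13
4 = 1·3 + 1   →  a_5 = 1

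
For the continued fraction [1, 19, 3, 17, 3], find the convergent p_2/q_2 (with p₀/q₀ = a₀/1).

Using pₖ = aₖpₖ₋₁ + pₖ₋₂, qₖ = aₖqₖ₋₁ + qₖ₋₂ (with p₋₁=1, p₋₂=0, q₋₁=0, q₋₂=1):
  k=0: a=1, p=1, q=1
  k=1: a=19, p=20, q=19
  k=2: a=3, p=61, q=58

61/58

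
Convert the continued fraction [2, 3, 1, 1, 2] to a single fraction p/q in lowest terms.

Using pₖ = aₖpₖ₋₁ + pₖ₋₂ and qₖ = aₖqₖ₋₁ + qₖ₋₂:
  k=0: a=2, p=2, q=1
  k=1: a=3, p=7, q=3
  k=2: a=1, p=9, q=4
  k=3: a=1, p=16, q=7
  k=4: a=2, p=41, q=18

41/18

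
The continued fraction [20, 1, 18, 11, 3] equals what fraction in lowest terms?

13595/649

Using pₖ = aₖpₖ₋₁ + pₖ₋₂ and qₖ = aₖqₖ₋₁ + qₖ₋₂:
  k=0: a=20, p=20, q=1
  k=1: a=1, p=21, q=1
  k=2: a=18, p=398, q=19
  k=3: a=11, p=4399, q=210
  k=4: a=3, p=13595, q=649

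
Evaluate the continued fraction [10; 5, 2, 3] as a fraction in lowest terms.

387/38

Fold from the inside: start with 3/1.
  2 + 1/3 = 7/3
  5 + 3/7 = 38/7
  10 + 7/38 = 387/38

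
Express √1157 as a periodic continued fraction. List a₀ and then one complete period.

[34; 68]

a₀ = ⌊√1157⌋ = 34.
With m₀=0, d₀=1 and mₖ₊₁ = dₖaₖ − mₖ, dₖ₊₁ = (n − mₖ₊₁²)/dₖ, aₖ₊₁ = ⌊(a₀+mₖ₊₁)/dₖ₊₁⌋:
  k=1: m=34, d=1, a=68
d=1 and a=2a₀=68 at k=1, so the next step gives (m, d) = (34, 1) again — its k=1 value — and the period has length 1.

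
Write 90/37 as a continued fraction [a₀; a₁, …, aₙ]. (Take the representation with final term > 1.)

[2; 2, 3, 5]

90 = 2·37 + 16
37 = 2·16 + 5
16 = 3·5 + 1
5 = 5·1 + 0  (stop)
So 90/37 = [2; 2, 3, 5].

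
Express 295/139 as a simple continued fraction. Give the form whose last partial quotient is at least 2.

295 = 2*139 + 17
139 = 8*17 + 3
17 = 5*3 + 2
3 = 1*2 + 1
2 = 2*1 + 0  (stop)
So 295/139 = [2; 8, 5, 1, 2].

[2; 8, 5, 1, 2]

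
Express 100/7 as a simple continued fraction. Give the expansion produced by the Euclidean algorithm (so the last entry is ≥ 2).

100 = 14*7 + 2
7 = 3*2 + 1
2 = 2*1 + 0  (stop)
So 100/7 = [14; 3, 2].

[14; 3, 2]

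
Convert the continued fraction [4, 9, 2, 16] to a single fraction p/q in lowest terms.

Fold from the inside: start with 16/1.
  2 + 1/16 = 33/16
  9 + 16/33 = 313/33
  4 + 33/313 = 1285/313

1285/313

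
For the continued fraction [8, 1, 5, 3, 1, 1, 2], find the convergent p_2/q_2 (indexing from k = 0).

Using pₖ = aₖpₖ₋₁ + pₖ₋₂, qₖ = aₖqₖ₋₁ + qₖ₋₂ (with p₋₁=1, p₋₂=0, q₋₁=0, q₋₂=1):
  k=0: a=8, p=8, q=1
  k=1: a=1, p=9, q=1
  k=2: a=5, p=53, q=6

53/6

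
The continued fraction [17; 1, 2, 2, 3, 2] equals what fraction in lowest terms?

Using pₖ = aₖpₖ₋₁ + pₖ₋₂ and qₖ = aₖqₖ₋₁ + qₖ₋₂:
  k=0: a=17, p=17, q=1
  k=1: a=1, p=18, q=1
  k=2: a=2, p=53, q=3
  k=3: a=2, p=124, q=7
  k=4: a=3, p=425, q=24
  k=5: a=2, p=974, q=55

974/55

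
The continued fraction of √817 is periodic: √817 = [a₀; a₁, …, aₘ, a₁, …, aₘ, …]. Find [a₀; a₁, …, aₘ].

a₀ = ⌊√817⌋ = 28.
With m₀=0, d₀=1 and mₖ₊₁ = dₖaₖ − mₖ, dₖ₊₁ = (n − mₖ₊₁²)/dₖ, aₖ₊₁ = ⌊(a₀+mₖ₊₁)/dₖ₊₁⌋:
  k=1: m=28, d=33, a=1
  k=2: m=5, d=24, a=1
  k=3: m=19, d=19, a=2
  k=4: m=19, d=24, a=1
  k=5: m=5, d=33, a=1
  k=6: m=28, d=1, a=56
d=1 and a=2a₀=56 at k=6, so the next step gives (m, d) = (28, 33) again — its k=1 value — and the period has length 6.

[28; 1, 1, 2, 1, 1, 56]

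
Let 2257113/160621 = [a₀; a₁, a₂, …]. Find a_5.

2257113 = 14·160621 + 8419   →  a_0 = 14
160621 = 19·8419 + 660   →  a_1 = 19
8419 = 12·660 + 499   →  a_2 = 12
660 = 1·499 + 161   →  a_3 = 1
499 = 3·161 + 16   →  a_4 = 3
161 = 10·16 + 1   →  a_5 = 10

10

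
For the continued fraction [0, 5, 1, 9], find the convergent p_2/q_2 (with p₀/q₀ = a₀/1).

Using pₖ = aₖpₖ₋₁ + pₖ₋₂, qₖ = aₖqₖ₋₁ + qₖ₋₂ (with p₋₁=1, p₋₂=0, q₋₁=0, q₋₂=1):
  k=0: a=0, p=0, q=1
  k=1: a=5, p=1, q=5
  k=2: a=1, p=1, q=6

1/6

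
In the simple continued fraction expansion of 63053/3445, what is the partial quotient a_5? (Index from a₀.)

63053 = 18·3445 + 1043   →  a_0 = 18
3445 = 3·1043 + 316   →  a_1 = 3
1043 = 3·316 + 95   →  a_2 = 3
316 = 3·95 + 31   →  a_3 = 3
95 = 3·31 + 2   →  a_4 = 3
31 = 15·2 + 1   →  a_5 = 15

15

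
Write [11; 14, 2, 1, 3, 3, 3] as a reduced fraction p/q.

Fold from the inside: start with 3/1.
  3 + 1/3 = 10/3
  3 + 3/10 = 33/10
  1 + 10/33 = 43/33
  2 + 33/43 = 119/43
  14 + 43/119 = 1709/119
  11 + 119/1709 = 18918/1709

18918/1709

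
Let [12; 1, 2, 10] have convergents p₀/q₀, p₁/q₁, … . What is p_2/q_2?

38/3

Using pₖ = aₖpₖ₋₁ + pₖ₋₂, qₖ = aₖqₖ₋₁ + qₖ₋₂ (with p₋₁=1, p₋₂=0, q₋₁=0, q₋₂=1):
  k=0: a=12, p=12, q=1
  k=1: a=1, p=13, q=1
  k=2: a=2, p=38, q=3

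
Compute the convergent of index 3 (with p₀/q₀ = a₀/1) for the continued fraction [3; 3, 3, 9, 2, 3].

307/93

Using pₖ = aₖpₖ₋₁ + pₖ₋₂, qₖ = aₖqₖ₋₁ + qₖ₋₂ (with p₋₁=1, p₋₂=0, q₋₁=0, q₋₂=1):
  k=0: a=3, p=3, q=1
  k=1: a=3, p=10, q=3
  k=2: a=3, p=33, q=10
  k=3: a=9, p=307, q=93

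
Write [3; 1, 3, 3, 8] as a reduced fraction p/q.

Using pₖ = aₖpₖ₋₁ + pₖ₋₂ and qₖ = aₖqₖ₋₁ + qₖ₋₂:
  k=0: a=3, p=3, q=1
  k=1: a=1, p=4, q=1
  k=2: a=3, p=15, q=4
  k=3: a=3, p=49, q=13
  k=4: a=8, p=407, q=108

407/108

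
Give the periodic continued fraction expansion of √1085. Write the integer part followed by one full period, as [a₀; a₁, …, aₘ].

[32; 1, 15, 2, 15, 1, 64]

a₀ = ⌊√1085⌋ = 32.
With m₀=0, d₀=1 and mₖ₊₁ = dₖaₖ − mₖ, dₖ₊₁ = (n − mₖ₊₁²)/dₖ, aₖ₊₁ = ⌊(a₀+mₖ₊₁)/dₖ₊₁⌋:
  k=1: m=32, d=61, a=1
  k=2: m=29, d=4, a=15
  k=3: m=31, d=31, a=2
  k=4: m=31, d=4, a=15
  k=5: m=29, d=61, a=1
  k=6: m=32, d=1, a=64
d=1 and a=2a₀=64 at k=6, so the next step gives (m, d) = (32, 61) again — its k=1 value — and the period has length 6.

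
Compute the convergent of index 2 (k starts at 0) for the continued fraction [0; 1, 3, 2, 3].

Using pₖ = aₖpₖ₋₁ + pₖ₋₂, qₖ = aₖqₖ₋₁ + qₖ₋₂ (with p₋₁=1, p₋₂=0, q₋₁=0, q₋₂=1):
  k=0: a=0, p=0, q=1
  k=1: a=1, p=1, q=1
  k=2: a=3, p=3, q=4

3/4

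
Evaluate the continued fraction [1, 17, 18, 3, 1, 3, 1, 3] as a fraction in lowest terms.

23742/22427

Using pₖ = aₖpₖ₋₁ + pₖ₋₂ and qₖ = aₖqₖ₋₁ + qₖ₋₂:
  k=0: a=1, p=1, q=1
  k=1: a=17, p=18, q=17
  k=2: a=18, p=325, q=307
  k=3: a=3, p=993, q=938
  k=4: a=1, p=1318, q=1245
  k=5: a=3, p=4947, q=4673
  k=6: a=1, p=6265, q=5918
  k=7: a=3, p=23742, q=22427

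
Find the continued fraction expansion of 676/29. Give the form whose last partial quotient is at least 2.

[23; 3, 4, 2]

676 = 23×29 + 9
29 = 3×9 + 2
9 = 4×2 + 1
2 = 2×1 + 0  (stop)
So 676/29 = [23; 3, 4, 2].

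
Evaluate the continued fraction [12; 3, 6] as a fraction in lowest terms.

Fold from the inside: start with 6/1.
  3 + 1/6 = 19/6
  12 + 6/19 = 234/19

234/19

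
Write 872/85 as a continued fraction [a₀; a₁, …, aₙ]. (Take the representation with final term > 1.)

[10; 3, 1, 6, 3]

872 = 10·85 + 22
85 = 3·22 + 19
22 = 1·19 + 3
19 = 6·3 + 1
3 = 3·1 + 0  (stop)
So 872/85 = [10; 3, 1, 6, 3].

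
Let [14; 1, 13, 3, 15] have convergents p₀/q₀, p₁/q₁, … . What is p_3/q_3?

Using pₖ = aₖpₖ₋₁ + pₖ₋₂, qₖ = aₖqₖ₋₁ + qₖ₋₂ (with p₋₁=1, p₋₂=0, q₋₁=0, q₋₂=1):
  k=0: a=14, p=14, q=1
  k=1: a=1, p=15, q=1
  k=2: a=13, p=209, q=14
  k=3: a=3, p=642, q=43

642/43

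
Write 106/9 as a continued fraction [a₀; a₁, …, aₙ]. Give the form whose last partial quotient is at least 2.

[11; 1, 3, 2]

106 = 11*9 + 7
9 = 1*7 + 2
7 = 3*2 + 1
2 = 2*1 + 0  (stop)
So 106/9 = [11; 1, 3, 2].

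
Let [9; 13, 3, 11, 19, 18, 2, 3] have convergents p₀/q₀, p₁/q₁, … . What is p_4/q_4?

Using pₖ = aₖpₖ₋₁ + pₖ₋₂, qₖ = aₖqₖ₋₁ + qₖ₋₂ (with p₋₁=1, p₋₂=0, q₋₁=0, q₋₂=1):
  k=0: a=9, p=9, q=1
  k=1: a=13, p=118, q=13
  k=2: a=3, p=363, q=40
  k=3: a=11, p=4111, q=453
  k=4: a=19, p=78472, q=8647

78472/8647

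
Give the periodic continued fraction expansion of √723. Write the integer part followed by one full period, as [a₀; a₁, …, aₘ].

[26; 1, 7, 1, 52]

a₀ = ⌊√723⌋ = 26.
With m₀=0, d₀=1 and mₖ₊₁ = dₖaₖ − mₖ, dₖ₊₁ = (n − mₖ₊₁²)/dₖ, aₖ₊₁ = ⌊(a₀+mₖ₊₁)/dₖ₊₁⌋:
  k=1: m=26, d=47, a=1
  k=2: m=21, d=6, a=7
  k=3: m=21, d=47, a=1
  k=4: m=26, d=1, a=52
d=1 and a=2a₀=52 at k=4, so the next step gives (m, d) = (26, 47) again — its k=1 value — and the period has length 4.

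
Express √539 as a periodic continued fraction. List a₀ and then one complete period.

[23; 4, 1, 1, 1, 1, 1, 4, 46]

a₀ = ⌊√539⌋ = 23.
With m₀=0, d₀=1 and mₖ₊₁ = dₖaₖ − mₖ, dₖ₊₁ = (n − mₖ₊₁²)/dₖ, aₖ₊₁ = ⌊(a₀+mₖ₊₁)/dₖ₊₁⌋:
  k=1: m=23, d=10, a=4
  k=2: m=17, d=25, a=1
  k=3: m=8, d=19, a=1
  k=4: m=11, d=22, a=1
  k=5: m=11, d=19, a=1
  k=6: m=8, d=25, a=1
  k=7: m=17, d=10, a=4
  k=8: m=23, d=1, a=46
d=1 and a=2a₀=46 at k=8, so the next step gives (m, d) = (23, 10) again — its k=1 value — and the period has length 8.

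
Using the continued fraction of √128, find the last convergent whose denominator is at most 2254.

12875/1138

√128 = [11; 3, 5, 3, 22, …] (period length 4).
Convergents:
  p_0/q_0 = 11/1
  p_1/q_1 = 34/3
  p_2/q_2 = 181/16
  p_3/q_3 = 577/51
  p_4/q_4 = 12875/1138
  p_5/q_5 = 39202/3465
q_4 = 1138 ≤ 2254 < 3465 = q_5, so the answer is 12875/1138.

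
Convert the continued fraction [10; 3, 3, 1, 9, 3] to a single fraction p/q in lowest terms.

4061/394

Fold from the inside: start with 3/1.
  9 + 1/3 = 28/3
  1 + 3/28 = 31/28
  3 + 28/31 = 121/31
  3 + 31/121 = 394/121
  10 + 121/394 = 4061/394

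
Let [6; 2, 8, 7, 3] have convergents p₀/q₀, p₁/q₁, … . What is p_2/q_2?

Using pₖ = aₖpₖ₋₁ + pₖ₋₂, qₖ = aₖqₖ₋₁ + qₖ₋₂ (with p₋₁=1, p₋₂=0, q₋₁=0, q₋₂=1):
  k=0: a=6, p=6, q=1
  k=1: a=2, p=13, q=2
  k=2: a=8, p=110, q=17

110/17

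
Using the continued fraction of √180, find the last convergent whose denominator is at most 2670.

√180 = [13; 2, 2, 2, 26, …] (period length 4).
Convergents:
  p_0/q_0 = 13/1
  p_1/q_1 = 27/2
  p_2/q_2 = 67/5
  p_3/q_3 = 161/12
  p_4/q_4 = 4253/317
  p_5/q_5 = 8667/646
  p_6/q_6 = 21587/1609
  p_7/q_7 = 51841/3864
q_6 = 1609 ≤ 2670 < 3864 = q_7, so the answer is 21587/1609.

21587/1609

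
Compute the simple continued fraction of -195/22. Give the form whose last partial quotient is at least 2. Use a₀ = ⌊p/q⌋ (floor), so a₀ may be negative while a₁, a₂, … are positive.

-195 = -9·22 + 3
22 = 7·3 + 1
3 = 3·1 + 0  (stop)
So -195/22 = [-9; 7, 3].

[-9; 7, 3]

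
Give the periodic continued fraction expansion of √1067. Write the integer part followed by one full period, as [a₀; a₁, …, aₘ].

[32; 1, 1, 1, 64]

a₀ = ⌊√1067⌋ = 32.
With m₀=0, d₀=1 and mₖ₊₁ = dₖaₖ − mₖ, dₖ₊₁ = (n − mₖ₊₁²)/dₖ, aₖ₊₁ = ⌊(a₀+mₖ₊₁)/dₖ₊₁⌋:
  k=1: m=32, d=43, a=1
  k=2: m=11, d=22, a=1
  k=3: m=11, d=43, a=1
  k=4: m=32, d=1, a=64
d=1 and a=2a₀=64 at k=4, so the next step gives (m, d) = (32, 43) again — its k=1 value — and the period has length 4.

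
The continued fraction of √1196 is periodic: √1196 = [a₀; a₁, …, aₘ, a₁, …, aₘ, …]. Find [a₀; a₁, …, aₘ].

a₀ = ⌊√1196⌋ = 34.
With m₀=0, d₀=1 and mₖ₊₁ = dₖaₖ − mₖ, dₖ₊₁ = (n − mₖ₊₁²)/dₖ, aₖ₊₁ = ⌊(a₀+mₖ₊₁)/dₖ₊₁⌋:
  k=1: m=34, d=40, a=1
  k=2: m=6, d=29, a=1
  k=3: m=23, d=23, a=2
  k=4: m=23, d=29, a=1
  k=5: m=6, d=40, a=1
  k=6: m=34, d=1, a=68
d=1 and a=2a₀=68 at k=6, so the next step gives (m, d) = (34, 40) again — its k=1 value — and the period has length 6.

[34; 1, 1, 2, 1, 1, 68]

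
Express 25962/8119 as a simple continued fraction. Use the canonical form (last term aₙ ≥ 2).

25962 = 3·8119 + 1605
8119 = 5·1605 + 94
1605 = 17·94 + 7
94 = 13·7 + 3
7 = 2·3 + 1
3 = 3·1 + 0  (stop)
So 25962/8119 = [3; 5, 17, 13, 2, 3].

[3; 5, 17, 13, 2, 3]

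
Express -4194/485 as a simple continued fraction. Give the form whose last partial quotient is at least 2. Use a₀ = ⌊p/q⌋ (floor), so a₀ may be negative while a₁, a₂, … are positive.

-4194 = -9·485 + 171
485 = 2·171 + 143
171 = 1·143 + 28
143 = 5·28 + 3
28 = 9·3 + 1
3 = 3·1 + 0  (stop)
So -4194/485 = [-9; 2, 1, 5, 9, 3].

[-9; 2, 1, 5, 9, 3]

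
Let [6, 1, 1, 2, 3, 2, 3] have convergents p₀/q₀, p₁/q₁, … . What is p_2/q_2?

13/2

Using pₖ = aₖpₖ₋₁ + pₖ₋₂, qₖ = aₖqₖ₋₁ + qₖ₋₂ (with p₋₁=1, p₋₂=0, q₋₁=0, q₋₂=1):
  k=0: a=6, p=6, q=1
  k=1: a=1, p=7, q=1
  k=2: a=1, p=13, q=2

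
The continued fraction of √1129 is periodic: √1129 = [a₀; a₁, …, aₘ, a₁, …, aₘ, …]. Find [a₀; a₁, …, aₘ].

[33; 1, 1, 1, 1, 66]

a₀ = ⌊√1129⌋ = 33.
With m₀=0, d₀=1 and mₖ₊₁ = dₖaₖ − mₖ, dₖ₊₁ = (n − mₖ₊₁²)/dₖ, aₖ₊₁ = ⌊(a₀+mₖ₊₁)/dₖ₊₁⌋:
  k=1: m=33, d=40, a=1
  k=2: m=7, d=27, a=1
  k=3: m=20, d=27, a=1
  k=4: m=7, d=40, a=1
  k=5: m=33, d=1, a=66
d=1 and a=2a₀=66 at k=5, so the next step gives (m, d) = (33, 40) again — its k=1 value — and the period has length 5.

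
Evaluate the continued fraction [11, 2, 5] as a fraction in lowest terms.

126/11

Fold from the inside: start with 5/1.
  2 + 1/5 = 11/5
  11 + 5/11 = 126/11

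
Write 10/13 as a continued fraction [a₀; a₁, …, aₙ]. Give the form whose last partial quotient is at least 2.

10 = 0*13 + 10
13 = 1*10 + 3
10 = 3*3 + 1
3 = 3*1 + 0  (stop)
So 10/13 = [0; 1, 3, 3].

[0; 1, 3, 3]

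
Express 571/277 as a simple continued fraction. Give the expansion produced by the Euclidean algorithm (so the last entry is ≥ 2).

[2; 16, 3, 2, 2]

571 = 2*277 + 17
277 = 16*17 + 5
17 = 3*5 + 2
5 = 2*2 + 1
2 = 2*1 + 0  (stop)
So 571/277 = [2; 16, 3, 2, 2].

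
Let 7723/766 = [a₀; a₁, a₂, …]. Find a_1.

12

7723 = 10·766 + 63   →  a_0 = 10
766 = 12·63 + 10   →  a_1 = 12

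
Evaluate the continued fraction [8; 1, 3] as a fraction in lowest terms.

35/4

Using pₖ = aₖpₖ₋₁ + pₖ₋₂ and qₖ = aₖqₖ₋₁ + qₖ₋₂:
  k=0: a=8, p=8, q=1
  k=1: a=1, p=9, q=1
  k=2: a=3, p=35, q=4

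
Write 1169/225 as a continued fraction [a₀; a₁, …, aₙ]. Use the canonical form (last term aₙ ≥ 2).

[5; 5, 8, 1, 4]

1169 = 5×225 + 44
225 = 5×44 + 5
44 = 8×5 + 4
5 = 1×4 + 1
4 = 4×1 + 0  (stop)
So 1169/225 = [5; 5, 8, 1, 4].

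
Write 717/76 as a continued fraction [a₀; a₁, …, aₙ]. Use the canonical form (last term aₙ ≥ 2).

[9; 2, 3, 3, 3]

717 = 9·76 + 33
76 = 2·33 + 10
33 = 3·10 + 3
10 = 3·3 + 1
3 = 3·1 + 0  (stop)
So 717/76 = [9; 2, 3, 3, 3].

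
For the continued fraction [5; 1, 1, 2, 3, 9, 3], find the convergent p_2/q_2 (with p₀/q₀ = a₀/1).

Using pₖ = aₖpₖ₋₁ + pₖ₋₂, qₖ = aₖqₖ₋₁ + qₖ₋₂ (with p₋₁=1, p₋₂=0, q₋₁=0, q₋₂=1):
  k=0: a=5, p=5, q=1
  k=1: a=1, p=6, q=1
  k=2: a=1, p=11, q=2

11/2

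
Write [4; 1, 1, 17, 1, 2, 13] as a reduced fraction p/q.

Fold from the inside: start with 13/1.
  2 + 1/13 = 27/13
  1 + 13/27 = 40/27
  17 + 27/40 = 707/40
  1 + 40/707 = 747/707
  1 + 707/747 = 1454/747
  4 + 747/1454 = 6563/1454

6563/1454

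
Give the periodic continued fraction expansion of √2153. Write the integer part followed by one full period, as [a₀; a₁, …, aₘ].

a₀ = ⌊√2153⌋ = 46.
With m₀=0, d₀=1 and mₖ₊₁ = dₖaₖ − mₖ, dₖ₊₁ = (n − mₖ₊₁²)/dₖ, aₖ₊₁ = ⌊(a₀+mₖ₊₁)/dₖ₊₁⌋:
  k=1: m=46, d=37, a=2
  k=2: m=28, d=37, a=2
  k=3: m=46, d=1, a=92
d=1 and a=2a₀=92 at k=3, so the next step gives (m, d) = (46, 37) again — its k=1 value — and the period has length 3.

[46; 2, 2, 92]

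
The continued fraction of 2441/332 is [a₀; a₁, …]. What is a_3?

5

2441 = 7·332 + 117   →  a_0 = 7
332 = 2·117 + 98   →  a_1 = 2
117 = 1·98 + 19   →  a_2 = 1
98 = 5·19 + 3   →  a_3 = 5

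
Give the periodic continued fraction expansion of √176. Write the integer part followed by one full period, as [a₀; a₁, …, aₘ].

a₀ = ⌊√176⌋ = 13.
With m₀=0, d₀=1 and mₖ₊₁ = dₖaₖ − mₖ, dₖ₊₁ = (n − mₖ₊₁²)/dₖ, aₖ₊₁ = ⌊(a₀+mₖ₊₁)/dₖ₊₁⌋:
  k=1: m=13, d=7, a=3
  k=2: m=8, d=16, a=1
  k=3: m=8, d=7, a=3
  k=4: m=13, d=1, a=26
d=1 and a=2a₀=26 at k=4, so the next step gives (m, d) = (13, 7) again — its k=1 value — and the period has length 4.

[13; 3, 1, 3, 26]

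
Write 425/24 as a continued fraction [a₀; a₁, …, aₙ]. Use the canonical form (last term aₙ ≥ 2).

[17; 1, 2, 2, 3]

425 = 17*24 + 17
24 = 1*17 + 7
17 = 2*7 + 3
7 = 2*3 + 1
3 = 3*1 + 0  (stop)
So 425/24 = [17; 1, 2, 2, 3].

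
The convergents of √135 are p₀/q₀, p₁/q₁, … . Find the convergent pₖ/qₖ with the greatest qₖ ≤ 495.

5519/475

√135 = [11; 1, 1, 1, 1, 1, 1, 1, 22, …] (period length 8).
Convergents:
  p_0/q_0 = 11/1
  p_1/q_1 = 12/1
  p_2/q_2 = 23/2
  p_3/q_3 = 35/3
  p_4/q_4 = 58/5
  p_5/q_5 = 93/8
  p_6/q_6 = 151/13
  p_7/q_7 = 244/21
  p_8/q_8 = 5519/475
  p_9/q_9 = 5763/496
q_8 = 475 ≤ 495 < 496 = q_9, so the answer is 5519/475.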